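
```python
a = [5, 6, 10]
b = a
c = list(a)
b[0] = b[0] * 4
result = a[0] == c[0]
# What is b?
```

After line 1: a = [5, 6, 10]
After line 2 (b = a, alias): a = [5, 6, 10], b = [5, 6, 10]
After line 3 (c = list(a) is a copy, new object): c = [5, 6, 10]
After line 4 (b[0] = 5 * 4 = 20; mutates shared a/b): a = b = [20, 6, 10], c = [5, 6, 10]
After line 5 (a[0] = 20, c[0] = 5; result = False)

[20, 6, 10]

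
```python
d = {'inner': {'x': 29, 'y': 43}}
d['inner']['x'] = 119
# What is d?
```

After line 1: d = {'inner': {'x': 29, 'y': 43}}
After line 2 (inner x overwritten): d = {'inner': {'x': 119, 'y': 43}}

{'inner': {'x': 119, 'y': 43}}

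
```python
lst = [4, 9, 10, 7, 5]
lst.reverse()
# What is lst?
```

[5, 7, 10, 9, 4]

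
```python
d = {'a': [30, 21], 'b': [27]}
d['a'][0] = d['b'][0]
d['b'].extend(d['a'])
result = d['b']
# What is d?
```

After line 1: d = {'a': [30, 21], 'b': [27]}
After line 2 (a[0] = b[0] = 27): d = {'a': [27, 21], 'b': [27]}
After line 3 (b.extend(a) appends [27, 21]): d = {'a': [27, 21], 'b': [27, 27, 21]}
After line 4: result = d['b'] = [27, 27, 21]

{'a': [27, 21], 'b': [27, 27, 21]}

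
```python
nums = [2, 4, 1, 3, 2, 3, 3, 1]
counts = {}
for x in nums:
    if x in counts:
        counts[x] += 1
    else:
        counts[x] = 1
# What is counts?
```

Initial: counts = {}, nums = [2, 4, 1, 3, 2, 3, 3, 1]
See 2: counts = {2: 1}
See 4: counts = {2: 1, 4: 1}
See 1: counts = {2: 1, 4: 1, 1: 1}
See 3: counts = {2: 1, 4: 1, 1: 1, 3: 1}
See 2: counts = {2: 2, 4: 1, 1: 1, 3: 1}
See 3: counts = {2: 2, 4: 1, 1: 1, 3: 2}
See 3: counts = {2: 2, 4: 1, 1: 1, 3: 3}
See 1: counts = {2: 2, 4: 1, 1: 2, 3: 3}

{2: 2, 4: 1, 1: 2, 3: 3}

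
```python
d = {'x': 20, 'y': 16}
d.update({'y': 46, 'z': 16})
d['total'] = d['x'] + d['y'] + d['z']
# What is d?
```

After line 1: d = {'x': 20, 'y': 16}
After line 2 (y overwritten, z added): d = {'x': 20, 'y': 46, 'z': 16}
After line 3 (total = 20 + 46 + 16 = 82): d = {'x': 20, 'y': 46, 'z': 16, 'total': 82}

{'x': 20, 'y': 46, 'z': 16, 'total': 82}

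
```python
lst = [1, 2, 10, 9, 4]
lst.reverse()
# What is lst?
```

[4, 9, 10, 2, 1]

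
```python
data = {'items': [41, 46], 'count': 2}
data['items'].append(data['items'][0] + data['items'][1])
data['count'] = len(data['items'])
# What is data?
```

After line 1: data = {'items': [41, 46], 'count': 2}
After line 2 (append 41 + 46 = 87): data = {'items': [41, 46, 87], 'count': 2}
After line 3 (count = len(items) = 3): data = {'items': [41, 46, 87], 'count': 3}

{'items': [41, 46, 87], 'count': 3}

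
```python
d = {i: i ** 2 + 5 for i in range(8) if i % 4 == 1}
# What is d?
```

{1: 6, 5: 30}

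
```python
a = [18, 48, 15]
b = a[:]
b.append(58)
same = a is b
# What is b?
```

After line 1: a = [18, 48, 15]
After line 2 (b = a[:] is a shallow copy, new object): a = [18, 48, 15], b = [18, 48, 15]
After line 3 (append only mutates b): a = [18, 48, 15], b = [18, 48, 15, 58]
After line 4 (same = a is b; different objects -> False): same = False

[18, 48, 15, 58]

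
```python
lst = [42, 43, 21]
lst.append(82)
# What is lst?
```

[42, 43, 21, 82]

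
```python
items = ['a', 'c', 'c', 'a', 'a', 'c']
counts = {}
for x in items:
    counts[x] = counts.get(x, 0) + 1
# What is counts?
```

Initial: counts = {}, items = ['a', 'c', 'c', 'a', 'a', 'c']
See 'a': counts = {'a': 1}
See 'c': counts = {'a': 1, 'c': 1}
See 'c': counts = {'a': 1, 'c': 2}
See 'a': counts = {'a': 2, 'c': 2}
See 'a': counts = {'a': 3, 'c': 2}
See 'c': counts = {'a': 3, 'c': 3}

{'a': 3, 'c': 3}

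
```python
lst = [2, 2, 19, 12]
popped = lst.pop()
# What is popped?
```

12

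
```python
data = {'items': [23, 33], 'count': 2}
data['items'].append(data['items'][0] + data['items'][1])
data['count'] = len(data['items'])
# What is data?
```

After line 1: data = {'items': [23, 33], 'count': 2}
After line 2 (append 23 + 33 = 56): data = {'items': [23, 33, 56], 'count': 2}
After line 3 (count = len(items) = 3): data = {'items': [23, 33, 56], 'count': 3}

{'items': [23, 33, 56], 'count': 3}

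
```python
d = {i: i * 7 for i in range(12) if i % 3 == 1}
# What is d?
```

{1: 7, 4: 28, 7: 49, 10: 70}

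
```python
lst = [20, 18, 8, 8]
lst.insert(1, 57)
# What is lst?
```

[20, 57, 18, 8, 8]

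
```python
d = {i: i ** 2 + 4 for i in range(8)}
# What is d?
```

{0: 4, 1: 5, 2: 8, 3: 13, 4: 20, 5: 29, 6: 40, 7: 53}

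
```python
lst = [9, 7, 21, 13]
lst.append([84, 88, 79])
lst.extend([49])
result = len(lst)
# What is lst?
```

After line 1: lst = [9, 7, 21, 13]
After line 2 (append adds [84, 88, 79] as single element): lst = [9, 7, 21, 13, [84, 88, 79]]
After line 3 (extend unpacks [49], adds 49): lst = [9, 7, 21, 13, [84, 88, 79], 49]
After line 4: result = len(lst) = 6

[9, 7, 21, 13, [84, 88, 79], 49]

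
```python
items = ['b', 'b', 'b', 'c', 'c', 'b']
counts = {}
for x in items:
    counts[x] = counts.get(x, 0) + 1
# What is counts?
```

Initial: counts = {}, items = ['b', 'b', 'b', 'c', 'c', 'b']
See 'b': counts = {'b': 1}
See 'b': counts = {'b': 2}
See 'b': counts = {'b': 3}
See 'c': counts = {'b': 3, 'c': 1}
See 'c': counts = {'b': 3, 'c': 2}
See 'b': counts = {'b': 4, 'c': 2}

{'b': 4, 'c': 2}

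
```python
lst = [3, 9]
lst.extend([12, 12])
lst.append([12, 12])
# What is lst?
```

After line 1: lst = [3, 9]
After line 2 (extend unpacks [12, 12]): lst = [3, 9, 12, 12]
After line 3 (append adds [12, 12] as single element): lst = [3, 9, 12, 12, [12, 12]]

[3, 9, 12, 12, [12, 12]]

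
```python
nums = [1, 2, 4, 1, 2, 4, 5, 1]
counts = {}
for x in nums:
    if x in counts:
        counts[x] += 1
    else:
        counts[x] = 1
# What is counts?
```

Initial: counts = {}, nums = [1, 2, 4, 1, 2, 4, 5, 1]
See 1: counts = {1: 1}
See 2: counts = {1: 1, 2: 1}
See 4: counts = {1: 1, 2: 1, 4: 1}
See 1: counts = {1: 2, 2: 1, 4: 1}
See 2: counts = {1: 2, 2: 2, 4: 1}
See 4: counts = {1: 2, 2: 2, 4: 2}
See 5: counts = {1: 2, 2: 2, 4: 2, 5: 1}
See 1: counts = {1: 3, 2: 2, 4: 2, 5: 1}

{1: 3, 2: 2, 4: 2, 5: 1}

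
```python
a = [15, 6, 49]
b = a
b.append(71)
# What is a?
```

After line 1: a = [15, 6, 49]
After line 2 (b = a is an alias, same object): a = [15, 6, 49], b = [15, 6, 49]
After line 3 (b.append mutates the shared list): a = [15, 6, 49, 71], b = [15, 6, 49, 71]

[15, 6, 49, 71]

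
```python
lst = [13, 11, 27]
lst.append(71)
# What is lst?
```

[13, 11, 27, 71]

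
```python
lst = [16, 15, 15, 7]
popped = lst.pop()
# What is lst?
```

[16, 15, 15]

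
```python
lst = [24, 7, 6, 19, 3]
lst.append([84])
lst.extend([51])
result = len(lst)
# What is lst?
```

After line 1: lst = [24, 7, 6, 19, 3]
After line 2 (append adds [84] as single element): lst = [24, 7, 6, 19, 3, [84]]
After line 3 (extend unpacks [51], adds 51): lst = [24, 7, 6, 19, 3, [84], 51]
After line 4: result = len(lst) = 7

[24, 7, 6, 19, 3, [84], 51]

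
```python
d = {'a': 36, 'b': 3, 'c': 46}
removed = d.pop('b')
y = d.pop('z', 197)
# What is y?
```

After line 1: d = {'a': 36, 'b': 3, 'c': 46}
After line 2 (pop 'b' returns 3): d = {'a': 36, 'c': 46}, removed = 3
After line 3 (pop 'z' missing, returns default 197): d = {'a': 36, 'c': 46}, y = 197

197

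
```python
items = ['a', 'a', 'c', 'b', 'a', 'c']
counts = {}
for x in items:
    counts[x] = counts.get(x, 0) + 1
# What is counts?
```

Initial: counts = {}, items = ['a', 'a', 'c', 'b', 'a', 'c']
See 'a': counts = {'a': 1}
See 'a': counts = {'a': 2}
See 'c': counts = {'a': 2, 'c': 1}
See 'b': counts = {'a': 2, 'c': 1, 'b': 1}
See 'a': counts = {'a': 3, 'c': 1, 'b': 1}
See 'c': counts = {'a': 3, 'c': 2, 'b': 1}

{'a': 3, 'c': 2, 'b': 1}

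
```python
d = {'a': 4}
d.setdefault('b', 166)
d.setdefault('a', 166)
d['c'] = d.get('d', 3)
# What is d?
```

After line 1: d = {'a': 4}
After line 2 (setdefault adds 'b'=166): d = {'a': 4, 'b': 166}
After line 3 (setdefault 'a' no-op, already exists): d = {'a': 4, 'b': 166}
After line 4 (get('d', 3) returns default since 'd' not in d): d = {'a': 4, 'b': 166, 'c': 3}

{'a': 4, 'b': 166, 'c': 3}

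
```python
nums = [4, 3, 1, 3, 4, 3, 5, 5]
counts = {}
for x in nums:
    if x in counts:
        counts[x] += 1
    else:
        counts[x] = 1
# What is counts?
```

Initial: counts = {}, nums = [4, 3, 1, 3, 4, 3, 5, 5]
See 4: counts = {4: 1}
See 3: counts = {4: 1, 3: 1}
See 1: counts = {4: 1, 3: 1, 1: 1}
See 3: counts = {4: 1, 3: 2, 1: 1}
See 4: counts = {4: 2, 3: 2, 1: 1}
See 3: counts = {4: 2, 3: 3, 1: 1}
See 5: counts = {4: 2, 3: 3, 1: 1, 5: 1}
See 5: counts = {4: 2, 3: 3, 1: 1, 5: 2}

{4: 2, 3: 3, 1: 1, 5: 2}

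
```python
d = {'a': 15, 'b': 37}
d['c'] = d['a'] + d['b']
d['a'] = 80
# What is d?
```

After line 1: d = {'a': 15, 'b': 37}
After line 2 (d['c'] = 15 + 37): d = {'a': 15, 'b': 37, 'c': 52}
After line 3: d = {'a': 80, 'b': 37, 'c': 52}

{'a': 80, 'b': 37, 'c': 52}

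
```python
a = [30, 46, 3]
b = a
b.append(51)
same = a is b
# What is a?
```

After line 1: a = [30, 46, 3]
After line 2 (b = a is an alias, same object): a = [30, 46, 3], b = [30, 46, 3]
After line 3 (b.append mutates the shared list): a = [30, 46, 3, 51], b = [30, 46, 3, 51]
After line 4 (same = a is b; same object -> True): same = True

[30, 46, 3, 51]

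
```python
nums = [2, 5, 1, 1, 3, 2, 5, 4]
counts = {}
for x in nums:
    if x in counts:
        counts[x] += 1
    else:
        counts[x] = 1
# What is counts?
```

Initial: counts = {}, nums = [2, 5, 1, 1, 3, 2, 5, 4]
See 2: counts = {2: 1}
See 5: counts = {2: 1, 5: 1}
See 1: counts = {2: 1, 5: 1, 1: 1}
See 1: counts = {2: 1, 5: 1, 1: 2}
See 3: counts = {2: 1, 5: 1, 1: 2, 3: 1}
See 2: counts = {2: 2, 5: 1, 1: 2, 3: 1}
See 5: counts = {2: 2, 5: 2, 1: 2, 3: 1}
See 4: counts = {2: 2, 5: 2, 1: 2, 3: 1, 4: 1}

{2: 2, 5: 2, 1: 2, 3: 1, 4: 1}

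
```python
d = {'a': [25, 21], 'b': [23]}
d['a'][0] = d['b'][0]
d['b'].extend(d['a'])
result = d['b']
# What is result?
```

After line 1: d = {'a': [25, 21], 'b': [23]}
After line 2 (a[0] = b[0] = 23): d = {'a': [23, 21], 'b': [23]}
After line 3 (b.extend(a) appends [23, 21]): d = {'a': [23, 21], 'b': [23, 23, 21]}
After line 4: result = d['b'] = [23, 23, 21]

[23, 23, 21]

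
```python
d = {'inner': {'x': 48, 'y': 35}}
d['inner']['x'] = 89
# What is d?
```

After line 1: d = {'inner': {'x': 48, 'y': 35}}
After line 2 (inner x overwritten): d = {'inner': {'x': 89, 'y': 35}}

{'inner': {'x': 89, 'y': 35}}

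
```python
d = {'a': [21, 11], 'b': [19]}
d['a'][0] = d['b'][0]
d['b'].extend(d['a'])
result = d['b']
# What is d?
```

After line 1: d = {'a': [21, 11], 'b': [19]}
After line 2 (a[0] = b[0] = 19): d = {'a': [19, 11], 'b': [19]}
After line 3 (b.extend(a) appends [19, 11]): d = {'a': [19, 11], 'b': [19, 19, 11]}
After line 4: result = d['b'] = [19, 19, 11]

{'a': [19, 11], 'b': [19, 19, 11]}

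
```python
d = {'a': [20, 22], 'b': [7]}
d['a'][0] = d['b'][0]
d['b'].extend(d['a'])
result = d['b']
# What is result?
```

After line 1: d = {'a': [20, 22], 'b': [7]}
After line 2 (a[0] = b[0] = 7): d = {'a': [7, 22], 'b': [7]}
After line 3 (b.extend(a) appends [7, 22]): d = {'a': [7, 22], 'b': [7, 7, 22]}
After line 4: result = d['b'] = [7, 7, 22]

[7, 7, 22]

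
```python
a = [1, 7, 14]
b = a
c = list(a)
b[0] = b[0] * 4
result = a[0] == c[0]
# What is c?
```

After line 1: a = [1, 7, 14]
After line 2 (b = a, alias): a = [1, 7, 14], b = [1, 7, 14]
After line 3 (c = list(a) is a copy, new object): c = [1, 7, 14]
After line 4 (b[0] = 1 * 4 = 4; mutates shared a/b): a = b = [4, 7, 14], c = [1, 7, 14]
After line 5 (a[0] = 4, c[0] = 1; result = False)

[1, 7, 14]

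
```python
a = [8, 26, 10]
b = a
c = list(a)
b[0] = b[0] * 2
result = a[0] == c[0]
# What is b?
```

After line 1: a = [8, 26, 10]
After line 2 (b = a, alias): a = [8, 26, 10], b = [8, 26, 10]
After line 3 (c = list(a) is a copy, new object): c = [8, 26, 10]
After line 4 (b[0] = 8 * 2 = 16; mutates shared a/b): a = b = [16, 26, 10], c = [8, 26, 10]
After line 5 (a[0] = 16, c[0] = 8; result = False)

[16, 26, 10]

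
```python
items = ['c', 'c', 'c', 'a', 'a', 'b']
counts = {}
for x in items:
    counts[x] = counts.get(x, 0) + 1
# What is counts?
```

Initial: counts = {}, items = ['c', 'c', 'c', 'a', 'a', 'b']
See 'c': counts = {'c': 1}
See 'c': counts = {'c': 2}
See 'c': counts = {'c': 3}
See 'a': counts = {'c': 3, 'a': 1}
See 'a': counts = {'c': 3, 'a': 2}
See 'b': counts = {'c': 3, 'a': 2, 'b': 1}

{'c': 3, 'a': 2, 'b': 1}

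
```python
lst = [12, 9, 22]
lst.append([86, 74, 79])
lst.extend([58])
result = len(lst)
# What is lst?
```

After line 1: lst = [12, 9, 22]
After line 2 (append adds [86, 74, 79] as single element): lst = [12, 9, 22, [86, 74, 79]]
After line 3 (extend unpacks [58], adds 58): lst = [12, 9, 22, [86, 74, 79], 58]
After line 4: result = len(lst) = 5

[12, 9, 22, [86, 74, 79], 58]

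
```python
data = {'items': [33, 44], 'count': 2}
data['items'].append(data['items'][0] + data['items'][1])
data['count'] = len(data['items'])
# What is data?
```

After line 1: data = {'items': [33, 44], 'count': 2}
After line 2 (append 33 + 44 = 77): data = {'items': [33, 44, 77], 'count': 2}
After line 3 (count = len(items) = 3): data = {'items': [33, 44, 77], 'count': 3}

{'items': [33, 44, 77], 'count': 3}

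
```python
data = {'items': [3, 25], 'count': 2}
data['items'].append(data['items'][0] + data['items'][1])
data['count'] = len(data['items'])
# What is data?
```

After line 1: data = {'items': [3, 25], 'count': 2}
After line 2 (append 3 + 25 = 28): data = {'items': [3, 25, 28], 'count': 2}
After line 3 (count = len(items) = 3): data = {'items': [3, 25, 28], 'count': 3}

{'items': [3, 25, 28], 'count': 3}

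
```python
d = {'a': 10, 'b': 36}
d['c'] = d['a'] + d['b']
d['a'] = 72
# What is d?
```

After line 1: d = {'a': 10, 'b': 36}
After line 2 (d['c'] = 10 + 36): d = {'a': 10, 'b': 36, 'c': 46}
After line 3: d = {'a': 72, 'b': 36, 'c': 46}

{'a': 72, 'b': 36, 'c': 46}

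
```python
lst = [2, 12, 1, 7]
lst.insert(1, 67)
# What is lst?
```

[2, 67, 12, 1, 7]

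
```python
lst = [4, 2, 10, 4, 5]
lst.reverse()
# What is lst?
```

[5, 4, 10, 2, 4]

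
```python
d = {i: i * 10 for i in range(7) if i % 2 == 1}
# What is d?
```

{1: 10, 3: 30, 5: 50}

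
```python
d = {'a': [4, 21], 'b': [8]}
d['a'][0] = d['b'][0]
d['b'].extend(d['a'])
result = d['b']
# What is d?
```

After line 1: d = {'a': [4, 21], 'b': [8]}
After line 2 (a[0] = b[0] = 8): d = {'a': [8, 21], 'b': [8]}
After line 3 (b.extend(a) appends [8, 21]): d = {'a': [8, 21], 'b': [8, 8, 21]}
After line 4: result = d['b'] = [8, 8, 21]

{'a': [8, 21], 'b': [8, 8, 21]}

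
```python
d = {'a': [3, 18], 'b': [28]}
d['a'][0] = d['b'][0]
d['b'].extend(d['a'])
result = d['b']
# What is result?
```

After line 1: d = {'a': [3, 18], 'b': [28]}
After line 2 (a[0] = b[0] = 28): d = {'a': [28, 18], 'b': [28]}
After line 3 (b.extend(a) appends [28, 18]): d = {'a': [28, 18], 'b': [28, 28, 18]}
After line 4: result = d['b'] = [28, 28, 18]

[28, 28, 18]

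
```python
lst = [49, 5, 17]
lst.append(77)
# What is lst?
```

[49, 5, 17, 77]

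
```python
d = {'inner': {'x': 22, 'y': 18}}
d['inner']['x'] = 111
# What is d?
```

After line 1: d = {'inner': {'x': 22, 'y': 18}}
After line 2 (inner x overwritten): d = {'inner': {'x': 111, 'y': 18}}

{'inner': {'x': 111, 'y': 18}}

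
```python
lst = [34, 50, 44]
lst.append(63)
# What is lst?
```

[34, 50, 44, 63]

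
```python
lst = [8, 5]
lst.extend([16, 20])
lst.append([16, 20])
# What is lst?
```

After line 1: lst = [8, 5]
After line 2 (extend unpacks [16, 20]): lst = [8, 5, 16, 20]
After line 3 (append adds [16, 20] as single element): lst = [8, 5, 16, 20, [16, 20]]

[8, 5, 16, 20, [16, 20]]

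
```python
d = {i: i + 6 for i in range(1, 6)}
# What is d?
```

{1: 7, 2: 8, 3: 9, 4: 10, 5: 11}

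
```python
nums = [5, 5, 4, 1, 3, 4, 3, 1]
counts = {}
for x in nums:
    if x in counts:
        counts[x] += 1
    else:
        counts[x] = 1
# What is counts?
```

Initial: counts = {}, nums = [5, 5, 4, 1, 3, 4, 3, 1]
See 5: counts = {5: 1}
See 5: counts = {5: 2}
See 4: counts = {5: 2, 4: 1}
See 1: counts = {5: 2, 4: 1, 1: 1}
See 3: counts = {5: 2, 4: 1, 1: 1, 3: 1}
See 4: counts = {5: 2, 4: 2, 1: 1, 3: 1}
See 3: counts = {5: 2, 4: 2, 1: 1, 3: 2}
See 1: counts = {5: 2, 4: 2, 1: 2, 3: 2}

{5: 2, 4: 2, 1: 2, 3: 2}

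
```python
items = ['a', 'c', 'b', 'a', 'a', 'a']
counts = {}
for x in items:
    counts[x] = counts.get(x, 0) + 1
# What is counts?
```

Initial: counts = {}, items = ['a', 'c', 'b', 'a', 'a', 'a']
See 'a': counts = {'a': 1}
See 'c': counts = {'a': 1, 'c': 1}
See 'b': counts = {'a': 1, 'c': 1, 'b': 1}
See 'a': counts = {'a': 2, 'c': 1, 'b': 1}
See 'a': counts = {'a': 3, 'c': 1, 'b': 1}
See 'a': counts = {'a': 4, 'c': 1, 'b': 1}

{'a': 4, 'c': 1, 'b': 1}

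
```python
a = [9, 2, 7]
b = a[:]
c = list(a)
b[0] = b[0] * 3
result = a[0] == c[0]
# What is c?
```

After line 1: a = [9, 2, 7]
After line 2 (b = a[:], copy): a = [9, 2, 7], b = [9, 2, 7]
After line 3 (c = list(a) is a copy, new object): c = [9, 2, 7]
After line 4 (b[0] = 9 * 3 = 27; only b mutates (copy)): a = [9, 2, 7], b = [27, 2, 7], c = [9, 2, 7]
After line 5 (a[0] = 9, c[0] = 9; result = True)

[9, 2, 7]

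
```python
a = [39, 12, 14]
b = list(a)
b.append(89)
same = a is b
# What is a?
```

After line 1: a = [39, 12, 14]
After line 2 (b = list(a) is a shallow copy, new object): a = [39, 12, 14], b = [39, 12, 14]
After line 3 (append only mutates b): a = [39, 12, 14], b = [39, 12, 14, 89]
After line 4 (same = a is b; different objects -> False): same = False

[39, 12, 14]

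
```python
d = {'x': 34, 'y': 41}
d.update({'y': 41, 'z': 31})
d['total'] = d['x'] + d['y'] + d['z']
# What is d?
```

After line 1: d = {'x': 34, 'y': 41}
After line 2 (y overwritten, z added): d = {'x': 34, 'y': 41, 'z': 31}
After line 3 (total = 34 + 41 + 31 = 106): d = {'x': 34, 'y': 41, 'z': 31, 'total': 106}

{'x': 34, 'y': 41, 'z': 31, 'total': 106}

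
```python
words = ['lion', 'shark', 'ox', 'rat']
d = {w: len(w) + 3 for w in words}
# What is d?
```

{'lion': 7, 'shark': 8, 'ox': 5, 'rat': 6}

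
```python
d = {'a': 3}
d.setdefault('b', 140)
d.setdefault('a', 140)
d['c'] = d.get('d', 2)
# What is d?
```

After line 1: d = {'a': 3}
After line 2 (setdefault adds 'b'=140): d = {'a': 3, 'b': 140}
After line 3 (setdefault 'a' no-op, already exists): d = {'a': 3, 'b': 140}
After line 4 (get('d', 2) returns default since 'd' not in d): d = {'a': 3, 'b': 140, 'c': 2}

{'a': 3, 'b': 140, 'c': 2}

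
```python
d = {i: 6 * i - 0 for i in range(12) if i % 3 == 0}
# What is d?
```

{0: 0, 3: 18, 6: 36, 9: 54}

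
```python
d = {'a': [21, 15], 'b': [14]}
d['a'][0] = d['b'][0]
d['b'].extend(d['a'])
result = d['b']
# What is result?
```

After line 1: d = {'a': [21, 15], 'b': [14]}
After line 2 (a[0] = b[0] = 14): d = {'a': [14, 15], 'b': [14]}
After line 3 (b.extend(a) appends [14, 15]): d = {'a': [14, 15], 'b': [14, 14, 15]}
After line 4: result = d['b'] = [14, 14, 15]

[14, 14, 15]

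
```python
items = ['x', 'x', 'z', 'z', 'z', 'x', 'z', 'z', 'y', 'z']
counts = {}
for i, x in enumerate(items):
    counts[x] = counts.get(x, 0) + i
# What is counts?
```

Initial: counts = {}, items = ['x', 'x', 'z', 'z', 'z', 'x', 'z', 'z', 'y', 'z']
i=0, x='x': counts = {'x': 0}
i=1, x='x': counts = {'x': 1}
i=2, x='z': counts = {'x': 1, 'z': 2}
i=3, x='z': counts = {'x': 1, 'z': 5}
i=4, x='z': counts = {'x': 1, 'z': 9}
i=5, x='x': counts = {'x': 6, 'z': 9}
i=6, x='z': counts = {'x': 6, 'z': 15}
i=7, x='z': counts = {'x': 6, 'z': 22}
i=8, x='y': counts = {'x': 6, 'z': 22, 'y': 8}
i=9, x='z': counts = {'x': 6, 'z': 31, 'y': 8}

{'x': 6, 'z': 31, 'y': 8}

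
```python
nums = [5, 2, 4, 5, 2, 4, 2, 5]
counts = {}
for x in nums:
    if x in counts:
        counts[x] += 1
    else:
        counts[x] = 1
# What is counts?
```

Initial: counts = {}, nums = [5, 2, 4, 5, 2, 4, 2, 5]
See 5: counts = {5: 1}
See 2: counts = {5: 1, 2: 1}
See 4: counts = {5: 1, 2: 1, 4: 1}
See 5: counts = {5: 2, 2: 1, 4: 1}
See 2: counts = {5: 2, 2: 2, 4: 1}
See 4: counts = {5: 2, 2: 2, 4: 2}
See 2: counts = {5: 2, 2: 3, 4: 2}
See 5: counts = {5: 3, 2: 3, 4: 2}

{5: 3, 2: 3, 4: 2}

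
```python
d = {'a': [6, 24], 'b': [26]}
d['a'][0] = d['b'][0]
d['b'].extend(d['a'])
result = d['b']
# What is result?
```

After line 1: d = {'a': [6, 24], 'b': [26]}
After line 2 (a[0] = b[0] = 26): d = {'a': [26, 24], 'b': [26]}
After line 3 (b.extend(a) appends [26, 24]): d = {'a': [26, 24], 'b': [26, 26, 24]}
After line 4: result = d['b'] = [26, 26, 24]

[26, 26, 24]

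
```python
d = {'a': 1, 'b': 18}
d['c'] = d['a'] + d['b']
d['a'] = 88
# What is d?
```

After line 1: d = {'a': 1, 'b': 18}
After line 2 (d['c'] = 1 + 18): d = {'a': 1, 'b': 18, 'c': 19}
After line 3: d = {'a': 88, 'b': 18, 'c': 19}

{'a': 88, 'b': 18, 'c': 19}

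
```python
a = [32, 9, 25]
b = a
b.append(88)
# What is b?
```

After line 1: a = [32, 9, 25]
After line 2 (b = a is an alias, same object): a = [32, 9, 25], b = [32, 9, 25]
After line 3 (b.append mutates the shared list): a = [32, 9, 25, 88], b = [32, 9, 25, 88]

[32, 9, 25, 88]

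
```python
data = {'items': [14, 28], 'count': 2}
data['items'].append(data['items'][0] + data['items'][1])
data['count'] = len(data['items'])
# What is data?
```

After line 1: data = {'items': [14, 28], 'count': 2}
After line 2 (append 14 + 28 = 42): data = {'items': [14, 28, 42], 'count': 2}
After line 3 (count = len(items) = 3): data = {'items': [14, 28, 42], 'count': 3}

{'items': [14, 28, 42], 'count': 3}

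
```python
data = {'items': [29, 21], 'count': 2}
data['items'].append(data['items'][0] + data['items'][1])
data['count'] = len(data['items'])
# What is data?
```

After line 1: data = {'items': [29, 21], 'count': 2}
After line 2 (append 29 + 21 = 50): data = {'items': [29, 21, 50], 'count': 2}
After line 3 (count = len(items) = 3): data = {'items': [29, 21, 50], 'count': 3}

{'items': [29, 21, 50], 'count': 3}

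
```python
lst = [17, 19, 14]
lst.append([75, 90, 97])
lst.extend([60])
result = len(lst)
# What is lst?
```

After line 1: lst = [17, 19, 14]
After line 2 (append adds [75, 90, 97] as single element): lst = [17, 19, 14, [75, 90, 97]]
After line 3 (extend unpacks [60], adds 60): lst = [17, 19, 14, [75, 90, 97], 60]
After line 4: result = len(lst) = 5

[17, 19, 14, [75, 90, 97], 60]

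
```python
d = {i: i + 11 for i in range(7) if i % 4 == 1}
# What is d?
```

{1: 12, 5: 16}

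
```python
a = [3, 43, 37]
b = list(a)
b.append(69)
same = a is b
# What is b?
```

After line 1: a = [3, 43, 37]
After line 2 (b = list(a) is a shallow copy, new object): a = [3, 43, 37], b = [3, 43, 37]
After line 3 (append only mutates b): a = [3, 43, 37], b = [3, 43, 37, 69]
After line 4 (same = a is b; different objects -> False): same = False

[3, 43, 37, 69]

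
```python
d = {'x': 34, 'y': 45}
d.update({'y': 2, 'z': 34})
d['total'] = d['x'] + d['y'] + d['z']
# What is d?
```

After line 1: d = {'x': 34, 'y': 45}
After line 2 (y overwritten, z added): d = {'x': 34, 'y': 2, 'z': 34}
After line 3 (total = 34 + 2 + 34 = 70): d = {'x': 34, 'y': 2, 'z': 34, 'total': 70}

{'x': 34, 'y': 2, 'z': 34, 'total': 70}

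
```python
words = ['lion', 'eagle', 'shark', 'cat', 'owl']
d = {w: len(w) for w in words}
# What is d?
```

{'lion': 4, 'eagle': 5, 'shark': 5, 'cat': 3, 'owl': 3}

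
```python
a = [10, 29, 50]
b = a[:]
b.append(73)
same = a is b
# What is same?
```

After line 1: a = [10, 29, 50]
After line 2 (b = a[:] is a shallow copy, new object): a = [10, 29, 50], b = [10, 29, 50]
After line 3 (append only mutates b): a = [10, 29, 50], b = [10, 29, 50, 73]
After line 4 (same = a is b; different objects -> False): same = False

False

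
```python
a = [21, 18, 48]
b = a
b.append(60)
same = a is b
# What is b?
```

After line 1: a = [21, 18, 48]
After line 2 (b = a is an alias, same object): a = [21, 18, 48], b = [21, 18, 48]
After line 3 (b.append mutates the shared list): a = [21, 18, 48, 60], b = [21, 18, 48, 60]
After line 4 (same = a is b; same object -> True): same = True

[21, 18, 48, 60]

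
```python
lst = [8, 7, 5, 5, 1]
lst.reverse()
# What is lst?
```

[1, 5, 5, 7, 8]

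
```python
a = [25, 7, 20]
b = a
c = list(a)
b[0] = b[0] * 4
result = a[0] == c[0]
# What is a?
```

After line 1: a = [25, 7, 20]
After line 2 (b = a, alias): a = [25, 7, 20], b = [25, 7, 20]
After line 3 (c = list(a) is a copy, new object): c = [25, 7, 20]
After line 4 (b[0] = 25 * 4 = 100; mutates shared a/b): a = b = [100, 7, 20], c = [25, 7, 20]
After line 5 (a[0] = 100, c[0] = 25; result = False)

[100, 7, 20]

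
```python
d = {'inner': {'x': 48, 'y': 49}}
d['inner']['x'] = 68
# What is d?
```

After line 1: d = {'inner': {'x': 48, 'y': 49}}
After line 2 (inner x overwritten): d = {'inner': {'x': 68, 'y': 49}}

{'inner': {'x': 68, 'y': 49}}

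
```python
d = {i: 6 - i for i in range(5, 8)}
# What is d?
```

{5: 1, 6: 0, 7: -1}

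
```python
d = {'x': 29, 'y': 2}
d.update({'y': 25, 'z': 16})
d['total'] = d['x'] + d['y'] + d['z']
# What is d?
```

After line 1: d = {'x': 29, 'y': 2}
After line 2 (y overwritten, z added): d = {'x': 29, 'y': 25, 'z': 16}
After line 3 (total = 29 + 25 + 16 = 70): d = {'x': 29, 'y': 25, 'z': 16, 'total': 70}

{'x': 29, 'y': 25, 'z': 16, 'total': 70}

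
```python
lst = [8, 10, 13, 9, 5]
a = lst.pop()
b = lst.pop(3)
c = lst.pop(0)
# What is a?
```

After line 1: lst = [8, 10, 13, 9, 5]
After line 2 (pop() -> a = 5): lst = [8, 10, 13, 9]
After line 3 (pop(3) -> b = 9): lst = [8, 10, 13]
After line 4 (pop(0) -> c = 8): lst = [10, 13]

5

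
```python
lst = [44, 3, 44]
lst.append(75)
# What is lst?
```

[44, 3, 44, 75]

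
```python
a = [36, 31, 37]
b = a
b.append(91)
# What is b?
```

After line 1: a = [36, 31, 37]
After line 2 (b = a is an alias, same object): a = [36, 31, 37], b = [36, 31, 37]
After line 3 (b.append mutates the shared list): a = [36, 31, 37, 91], b = [36, 31, 37, 91]

[36, 31, 37, 91]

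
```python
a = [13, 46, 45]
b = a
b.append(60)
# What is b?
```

After line 1: a = [13, 46, 45]
After line 2 (b = a is an alias, same object): a = [13, 46, 45], b = [13, 46, 45]
After line 3 (b.append mutates the shared list): a = [13, 46, 45, 60], b = [13, 46, 45, 60]

[13, 46, 45, 60]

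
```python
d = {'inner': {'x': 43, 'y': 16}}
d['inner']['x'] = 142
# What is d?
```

After line 1: d = {'inner': {'x': 43, 'y': 16}}
After line 2 (inner x overwritten): d = {'inner': {'x': 142, 'y': 16}}

{'inner': {'x': 142, 'y': 16}}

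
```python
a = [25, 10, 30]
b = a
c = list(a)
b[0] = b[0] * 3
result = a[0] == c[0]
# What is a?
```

After line 1: a = [25, 10, 30]
After line 2 (b = a, alias): a = [25, 10, 30], b = [25, 10, 30]
After line 3 (c = list(a) is a copy, new object): c = [25, 10, 30]
After line 4 (b[0] = 25 * 3 = 75; mutates shared a/b): a = b = [75, 10, 30], c = [25, 10, 30]
After line 5 (a[0] = 75, c[0] = 25; result = False)

[75, 10, 30]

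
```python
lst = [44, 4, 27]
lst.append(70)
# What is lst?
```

[44, 4, 27, 70]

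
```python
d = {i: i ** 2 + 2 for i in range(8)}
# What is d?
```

{0: 2, 1: 3, 2: 6, 3: 11, 4: 18, 5: 27, 6: 38, 7: 51}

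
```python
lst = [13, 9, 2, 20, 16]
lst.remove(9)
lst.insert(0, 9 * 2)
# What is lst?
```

After line 1: lst = [13, 9, 2, 20, 16]
After line 2 (remove first 9): lst = [13, 2, 20, 16]
After line 3 (insert 18 at index 0): lst = [18, 13, 2, 20, 16]

[18, 13, 2, 20, 16]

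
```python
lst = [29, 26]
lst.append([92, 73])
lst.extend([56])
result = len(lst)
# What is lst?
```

After line 1: lst = [29, 26]
After line 2 (append adds [92, 73] as single element): lst = [29, 26, [92, 73]]
After line 3 (extend unpacks [56], adds 56): lst = [29, 26, [92, 73], 56]
After line 4: result = len(lst) = 4

[29, 26, [92, 73], 56]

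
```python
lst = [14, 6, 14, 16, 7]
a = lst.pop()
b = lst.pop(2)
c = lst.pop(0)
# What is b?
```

After line 1: lst = [14, 6, 14, 16, 7]
After line 2 (pop() -> a = 7): lst = [14, 6, 14, 16]
After line 3 (pop(2) -> b = 14): lst = [14, 6, 16]
After line 4 (pop(0) -> c = 14): lst = [6, 16]

14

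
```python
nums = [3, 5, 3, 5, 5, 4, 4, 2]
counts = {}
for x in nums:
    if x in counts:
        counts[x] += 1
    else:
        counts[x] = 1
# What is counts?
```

Initial: counts = {}, nums = [3, 5, 3, 5, 5, 4, 4, 2]
See 3: counts = {3: 1}
See 5: counts = {3: 1, 5: 1}
See 3: counts = {3: 2, 5: 1}
See 5: counts = {3: 2, 5: 2}
See 5: counts = {3: 2, 5: 3}
See 4: counts = {3: 2, 5: 3, 4: 1}
See 4: counts = {3: 2, 5: 3, 4: 2}
See 2: counts = {3: 2, 5: 3, 4: 2, 2: 1}

{3: 2, 5: 3, 4: 2, 2: 1}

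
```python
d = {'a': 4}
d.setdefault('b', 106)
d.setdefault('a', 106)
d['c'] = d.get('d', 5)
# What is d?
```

After line 1: d = {'a': 4}
After line 2 (setdefault adds 'b'=106): d = {'a': 4, 'b': 106}
After line 3 (setdefault 'a' no-op, already exists): d = {'a': 4, 'b': 106}
After line 4 (get('d', 5) returns default since 'd' not in d): d = {'a': 4, 'b': 106, 'c': 5}

{'a': 4, 'b': 106, 'c': 5}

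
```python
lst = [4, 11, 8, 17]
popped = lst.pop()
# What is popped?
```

17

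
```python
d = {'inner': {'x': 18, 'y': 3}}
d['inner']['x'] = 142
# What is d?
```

After line 1: d = {'inner': {'x': 18, 'y': 3}}
After line 2 (inner x overwritten): d = {'inner': {'x': 142, 'y': 3}}

{'inner': {'x': 142, 'y': 3}}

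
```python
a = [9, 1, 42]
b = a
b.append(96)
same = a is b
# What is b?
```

After line 1: a = [9, 1, 42]
After line 2 (b = a is an alias, same object): a = [9, 1, 42], b = [9, 1, 42]
After line 3 (b.append mutates the shared list): a = [9, 1, 42, 96], b = [9, 1, 42, 96]
After line 4 (same = a is b; same object -> True): same = True

[9, 1, 42, 96]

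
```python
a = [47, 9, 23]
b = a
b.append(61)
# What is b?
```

After line 1: a = [47, 9, 23]
After line 2 (b = a is an alias, same object): a = [47, 9, 23], b = [47, 9, 23]
After line 3 (b.append mutates the shared list): a = [47, 9, 23, 61], b = [47, 9, 23, 61]

[47, 9, 23, 61]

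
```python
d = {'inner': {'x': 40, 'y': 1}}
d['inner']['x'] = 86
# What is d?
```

After line 1: d = {'inner': {'x': 40, 'y': 1}}
After line 2 (inner x overwritten): d = {'inner': {'x': 86, 'y': 1}}

{'inner': {'x': 86, 'y': 1}}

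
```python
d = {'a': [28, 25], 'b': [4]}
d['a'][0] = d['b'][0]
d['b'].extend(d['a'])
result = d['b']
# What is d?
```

After line 1: d = {'a': [28, 25], 'b': [4]}
After line 2 (a[0] = b[0] = 4): d = {'a': [4, 25], 'b': [4]}
After line 3 (b.extend(a) appends [4, 25]): d = {'a': [4, 25], 'b': [4, 4, 25]}
After line 4: result = d['b'] = [4, 4, 25]

{'a': [4, 25], 'b': [4, 4, 25]}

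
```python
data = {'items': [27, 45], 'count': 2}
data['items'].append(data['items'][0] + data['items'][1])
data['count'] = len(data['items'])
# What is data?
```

After line 1: data = {'items': [27, 45], 'count': 2}
After line 2 (append 27 + 45 = 72): data = {'items': [27, 45, 72], 'count': 2}
After line 3 (count = len(items) = 3): data = {'items': [27, 45, 72], 'count': 3}

{'items': [27, 45, 72], 'count': 3}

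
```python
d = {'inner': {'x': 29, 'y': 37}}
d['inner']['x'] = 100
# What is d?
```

After line 1: d = {'inner': {'x': 29, 'y': 37}}
After line 2 (inner x overwritten): d = {'inner': {'x': 100, 'y': 37}}

{'inner': {'x': 100, 'y': 37}}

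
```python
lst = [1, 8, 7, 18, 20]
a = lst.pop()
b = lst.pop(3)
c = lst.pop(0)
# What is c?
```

After line 1: lst = [1, 8, 7, 18, 20]
After line 2 (pop() -> a = 20): lst = [1, 8, 7, 18]
After line 3 (pop(3) -> b = 18): lst = [1, 8, 7]
After line 4 (pop(0) -> c = 1): lst = [8, 7]

1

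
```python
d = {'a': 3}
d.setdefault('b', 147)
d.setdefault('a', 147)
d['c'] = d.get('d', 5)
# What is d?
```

After line 1: d = {'a': 3}
After line 2 (setdefault adds 'b'=147): d = {'a': 3, 'b': 147}
After line 3 (setdefault 'a' no-op, already exists): d = {'a': 3, 'b': 147}
After line 4 (get('d', 5) returns default since 'd' not in d): d = {'a': 3, 'b': 147, 'c': 5}

{'a': 3, 'b': 147, 'c': 5}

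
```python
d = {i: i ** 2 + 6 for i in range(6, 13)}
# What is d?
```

{6: 42, 7: 55, 8: 70, 9: 87, 10: 106, 11: 127, 12: 150}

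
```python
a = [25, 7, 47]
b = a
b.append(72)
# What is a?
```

After line 1: a = [25, 7, 47]
After line 2 (b = a is an alias, same object): a = [25, 7, 47], b = [25, 7, 47]
After line 3 (b.append mutates the shared list): a = [25, 7, 47, 72], b = [25, 7, 47, 72]

[25, 7, 47, 72]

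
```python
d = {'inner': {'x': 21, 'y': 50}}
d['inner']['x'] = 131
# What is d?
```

After line 1: d = {'inner': {'x': 21, 'y': 50}}
After line 2 (inner x overwritten): d = {'inner': {'x': 131, 'y': 50}}

{'inner': {'x': 131, 'y': 50}}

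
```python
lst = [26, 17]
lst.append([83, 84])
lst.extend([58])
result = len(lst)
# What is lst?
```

After line 1: lst = [26, 17]
After line 2 (append adds [83, 84] as single element): lst = [26, 17, [83, 84]]
After line 3 (extend unpacks [58], adds 58): lst = [26, 17, [83, 84], 58]
After line 4: result = len(lst) = 4

[26, 17, [83, 84], 58]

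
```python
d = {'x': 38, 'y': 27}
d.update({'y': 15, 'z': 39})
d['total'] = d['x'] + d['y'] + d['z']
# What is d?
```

After line 1: d = {'x': 38, 'y': 27}
After line 2 (y overwritten, z added): d = {'x': 38, 'y': 15, 'z': 39}
After line 3 (total = 38 + 15 + 39 = 92): d = {'x': 38, 'y': 15, 'z': 39, 'total': 92}

{'x': 38, 'y': 15, 'z': 39, 'total': 92}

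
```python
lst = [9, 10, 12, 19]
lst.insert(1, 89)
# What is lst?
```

[9, 89, 10, 12, 19]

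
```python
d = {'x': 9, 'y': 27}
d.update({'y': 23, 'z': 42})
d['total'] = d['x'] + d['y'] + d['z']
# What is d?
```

After line 1: d = {'x': 9, 'y': 27}
After line 2 (y overwritten, z added): d = {'x': 9, 'y': 23, 'z': 42}
After line 3 (total = 9 + 23 + 42 = 74): d = {'x': 9, 'y': 23, 'z': 42, 'total': 74}

{'x': 9, 'y': 23, 'z': 42, 'total': 74}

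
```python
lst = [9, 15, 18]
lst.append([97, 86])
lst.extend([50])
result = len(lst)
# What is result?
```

After line 1: lst = [9, 15, 18]
After line 2 (append adds [97, 86] as single element): lst = [9, 15, 18, [97, 86]]
After line 3 (extend unpacks [50], adds 50): lst = [9, 15, 18, [97, 86], 50]
After line 4: result = len(lst) = 5

5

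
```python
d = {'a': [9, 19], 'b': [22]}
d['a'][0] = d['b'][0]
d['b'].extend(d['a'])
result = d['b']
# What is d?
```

After line 1: d = {'a': [9, 19], 'b': [22]}
After line 2 (a[0] = b[0] = 22): d = {'a': [22, 19], 'b': [22]}
After line 3 (b.extend(a) appends [22, 19]): d = {'a': [22, 19], 'b': [22, 22, 19]}
After line 4: result = d['b'] = [22, 22, 19]

{'a': [22, 19], 'b': [22, 22, 19]}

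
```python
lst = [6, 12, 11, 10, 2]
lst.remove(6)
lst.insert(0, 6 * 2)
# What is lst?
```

After line 1: lst = [6, 12, 11, 10, 2]
After line 2 (remove first 6): lst = [12, 11, 10, 2]
After line 3 (insert 12 at index 0): lst = [12, 12, 11, 10, 2]

[12, 12, 11, 10, 2]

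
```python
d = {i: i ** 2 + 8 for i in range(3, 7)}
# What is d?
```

{3: 17, 4: 24, 5: 33, 6: 44}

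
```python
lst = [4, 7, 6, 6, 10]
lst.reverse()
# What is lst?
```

[10, 6, 6, 7, 4]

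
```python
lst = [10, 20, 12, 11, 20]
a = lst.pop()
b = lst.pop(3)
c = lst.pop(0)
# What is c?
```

After line 1: lst = [10, 20, 12, 11, 20]
After line 2 (pop() -> a = 20): lst = [10, 20, 12, 11]
After line 3 (pop(3) -> b = 11): lst = [10, 20, 12]
After line 4 (pop(0) -> c = 10): lst = [20, 12]

10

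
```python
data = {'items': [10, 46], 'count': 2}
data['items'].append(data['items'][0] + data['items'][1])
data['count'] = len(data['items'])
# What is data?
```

After line 1: data = {'items': [10, 46], 'count': 2}
After line 2 (append 10 + 46 = 56): data = {'items': [10, 46, 56], 'count': 2}
After line 3 (count = len(items) = 3): data = {'items': [10, 46, 56], 'count': 3}

{'items': [10, 46, 56], 'count': 3}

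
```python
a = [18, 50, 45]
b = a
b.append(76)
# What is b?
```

After line 1: a = [18, 50, 45]
After line 2 (b = a is an alias, same object): a = [18, 50, 45], b = [18, 50, 45]
After line 3 (b.append mutates the shared list): a = [18, 50, 45, 76], b = [18, 50, 45, 76]

[18, 50, 45, 76]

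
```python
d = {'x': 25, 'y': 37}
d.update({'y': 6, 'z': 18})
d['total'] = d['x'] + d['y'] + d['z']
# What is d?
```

After line 1: d = {'x': 25, 'y': 37}
After line 2 (y overwritten, z added): d = {'x': 25, 'y': 6, 'z': 18}
After line 3 (total = 25 + 6 + 18 = 49): d = {'x': 25, 'y': 6, 'z': 18, 'total': 49}

{'x': 25, 'y': 6, 'z': 18, 'total': 49}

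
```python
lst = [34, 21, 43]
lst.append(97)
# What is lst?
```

[34, 21, 43, 97]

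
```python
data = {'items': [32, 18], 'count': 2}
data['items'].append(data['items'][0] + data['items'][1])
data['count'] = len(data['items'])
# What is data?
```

After line 1: data = {'items': [32, 18], 'count': 2}
After line 2 (append 32 + 18 = 50): data = {'items': [32, 18, 50], 'count': 2}
After line 3 (count = len(items) = 3): data = {'items': [32, 18, 50], 'count': 3}

{'items': [32, 18, 50], 'count': 3}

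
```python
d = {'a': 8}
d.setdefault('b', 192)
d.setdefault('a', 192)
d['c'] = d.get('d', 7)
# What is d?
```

After line 1: d = {'a': 8}
After line 2 (setdefault adds 'b'=192): d = {'a': 8, 'b': 192}
After line 3 (setdefault 'a' no-op, already exists): d = {'a': 8, 'b': 192}
After line 4 (get('d', 7) returns default since 'd' not in d): d = {'a': 8, 'b': 192, 'c': 7}

{'a': 8, 'b': 192, 'c': 7}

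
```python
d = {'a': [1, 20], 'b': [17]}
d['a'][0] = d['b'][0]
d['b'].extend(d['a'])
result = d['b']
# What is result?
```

After line 1: d = {'a': [1, 20], 'b': [17]}
After line 2 (a[0] = b[0] = 17): d = {'a': [17, 20], 'b': [17]}
After line 3 (b.extend(a) appends [17, 20]): d = {'a': [17, 20], 'b': [17, 17, 20]}
After line 4: result = d['b'] = [17, 17, 20]

[17, 17, 20]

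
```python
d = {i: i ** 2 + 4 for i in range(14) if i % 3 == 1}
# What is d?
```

{1: 5, 4: 20, 7: 53, 10: 104, 13: 173}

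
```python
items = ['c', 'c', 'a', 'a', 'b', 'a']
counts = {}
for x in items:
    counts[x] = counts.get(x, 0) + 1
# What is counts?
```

Initial: counts = {}, items = ['c', 'c', 'a', 'a', 'b', 'a']
See 'c': counts = {'c': 1}
See 'c': counts = {'c': 2}
See 'a': counts = {'c': 2, 'a': 1}
See 'a': counts = {'c': 2, 'a': 2}
See 'b': counts = {'c': 2, 'a': 2, 'b': 1}
See 'a': counts = {'c': 2, 'a': 3, 'b': 1}

{'c': 2, 'a': 3, 'b': 1}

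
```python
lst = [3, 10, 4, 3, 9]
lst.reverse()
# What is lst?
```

[9, 3, 4, 10, 3]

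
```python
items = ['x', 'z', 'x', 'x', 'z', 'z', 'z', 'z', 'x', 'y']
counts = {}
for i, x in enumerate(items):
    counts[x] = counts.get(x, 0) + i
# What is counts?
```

Initial: counts = {}, items = ['x', 'z', 'x', 'x', 'z', 'z', 'z', 'z', 'x', 'y']
i=0, x='x': counts = {'x': 0}
i=1, x='z': counts = {'x': 0, 'z': 1}
i=2, x='x': counts = {'x': 2, 'z': 1}
i=3, x='x': counts = {'x': 5, 'z': 1}
i=4, x='z': counts = {'x': 5, 'z': 5}
i=5, x='z': counts = {'x': 5, 'z': 10}
i=6, x='z': counts = {'x': 5, 'z': 16}
i=7, x='z': counts = {'x': 5, 'z': 23}
i=8, x='x': counts = {'x': 13, 'z': 23}
i=9, x='y': counts = {'x': 13, 'z': 23, 'y': 9}

{'x': 13, 'z': 23, 'y': 9}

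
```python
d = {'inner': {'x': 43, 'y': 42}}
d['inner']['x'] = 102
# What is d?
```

After line 1: d = {'inner': {'x': 43, 'y': 42}}
After line 2 (inner x overwritten): d = {'inner': {'x': 102, 'y': 42}}

{'inner': {'x': 102, 'y': 42}}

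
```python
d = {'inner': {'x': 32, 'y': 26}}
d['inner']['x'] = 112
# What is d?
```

After line 1: d = {'inner': {'x': 32, 'y': 26}}
After line 2 (inner x overwritten): d = {'inner': {'x': 112, 'y': 26}}

{'inner': {'x': 112, 'y': 26}}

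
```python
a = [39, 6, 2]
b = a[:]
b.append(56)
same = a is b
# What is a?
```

After line 1: a = [39, 6, 2]
After line 2 (b = a[:] is a shallow copy, new object): a = [39, 6, 2], b = [39, 6, 2]
After line 3 (append only mutates b): a = [39, 6, 2], b = [39, 6, 2, 56]
After line 4 (same = a is b; different objects -> False): same = False

[39, 6, 2]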